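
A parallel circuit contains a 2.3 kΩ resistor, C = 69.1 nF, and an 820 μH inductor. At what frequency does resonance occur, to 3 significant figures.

21.1 kHz

ω₀ = 1/√(LC) = 1/√(0.00082 × 6.91e-08) = 132800 rad/s
f₀ = ω₀/(2π) = 21.1 kHz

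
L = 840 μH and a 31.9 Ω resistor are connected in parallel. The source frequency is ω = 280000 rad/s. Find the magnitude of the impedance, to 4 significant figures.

X_L = ωL = 235.2 Ω
Parallel: admittances add. Y = 1/R + 1/(jωL)
Y = (0.03135 − j0.004252) S
|Y| = 0.03163 S → |Z| = 1/|Y| = 31.61 Ω, ∠Z = −∠Y = 7.724°

31.61 Ω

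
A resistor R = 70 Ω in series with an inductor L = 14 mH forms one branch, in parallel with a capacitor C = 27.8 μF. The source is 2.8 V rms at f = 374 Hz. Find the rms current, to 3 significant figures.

ω = 2πf = 2350 rad/s
X_L = ωL = 32.9 Ω
X_C = 1/(ωC) = 15.3 Ω
Branch 1 (R+jX_L): Z₁ = 70.0 + j32.9 Ω, |Z₁| = 77.3 Ω
Branch 2 (−jX_C): Z₂ = −j15.3 Ω
Parallel: Z = Z₁Z₂/(Z₁+Z₂), |Z| = 16.4 Ω, ∠Z = -78.9°
I = V/|Z| = 2.8/16.4 = 171 mA

171 mA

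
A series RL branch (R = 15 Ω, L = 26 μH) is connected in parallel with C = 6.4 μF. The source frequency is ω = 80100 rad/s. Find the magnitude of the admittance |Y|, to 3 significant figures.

508 mS

X_L = ωL = 2.08 Ω
X_C = 1/(ωC) = 1.95 Ω
Branch 1 (R+jX_L): Z₁ = 15.0 + j2.08 Ω, |Z₁| = 15.1 Ω
Branch 2 (−jX_C): Z₂ = −j1.95 Ω
Parallel: Z = Z₁Z₂/(Z₁+Z₂), |Z| = 1.97 Ω, ∠Z = -82.6°
|Y| = 1/|Z| = 508 mS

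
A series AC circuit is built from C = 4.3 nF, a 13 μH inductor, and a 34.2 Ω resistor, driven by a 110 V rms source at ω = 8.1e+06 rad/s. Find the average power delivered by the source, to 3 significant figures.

58.8 W

X_L = ωL = 105 Ω
X_C = 1/(ωC) = 28.7 Ω
Net reactance X = X_L − X_C = 76.6 Ω
Z = 34.2 + j76.6 Ω
|Z| = √(34.2² + 76.6²) = 83.9 Ω
∠Z = arctan(76.6/34.2) = 65.9°
I = V/|Z| = 1.31 A
P = VI cos φ = 110 × 1.31 × cos(65.9°) = 58.8 W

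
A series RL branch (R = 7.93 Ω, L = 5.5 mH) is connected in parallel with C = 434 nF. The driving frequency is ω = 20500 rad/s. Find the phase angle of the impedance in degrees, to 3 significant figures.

-6.57°

X_L = ωL = 113 Ω
X_C = 1/(ωC) = 112 Ω
Branch 1 (R+jX_L): Z₁ = 7.93 + j113 Ω, |Z₁| = 113 Ω
Branch 2 (−jX_C): Z₂ = −j112 Ω
Parallel: Z = Z₁Z₂/(Z₁+Z₂), |Z| = 1600 Ω, ∠Z = -6.57°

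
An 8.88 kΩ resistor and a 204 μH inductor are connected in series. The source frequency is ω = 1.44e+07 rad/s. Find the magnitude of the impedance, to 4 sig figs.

9353 Ω

X_L = ωL = 2938 Ω
Z = 8880 + j2938 Ω
|Z| = √(8880² + 2938²) = 9353 Ω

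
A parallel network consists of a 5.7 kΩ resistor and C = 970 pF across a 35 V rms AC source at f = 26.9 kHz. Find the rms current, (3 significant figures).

ω = 2πf = 169000 rad/s
X_C = 1/(ωC) = 6100 Ω
Parallel: admittances add. Y = 1/R + jωC
Y = (0.000175 + j0.000164) S
|Y| = 0.000240 S → |Z| = 1/|Y| = 4160 Ω, ∠Z = −∠Y = -43.1°
I = V/|Z| = 35/4160 = 8.40 mA

8.40 mA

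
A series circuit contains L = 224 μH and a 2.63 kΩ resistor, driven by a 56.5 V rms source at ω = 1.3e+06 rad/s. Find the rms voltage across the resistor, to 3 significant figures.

56.2 V

X_L = ωL = 291 Ω
Z = 2630 + j291 Ω
|Z| = √(2630² + 291²) = 2650 Ω
I = V/|Z| = 21.4 mA
V_R = I·|Z_R| = 0.0214 × 2630 = 56.2 V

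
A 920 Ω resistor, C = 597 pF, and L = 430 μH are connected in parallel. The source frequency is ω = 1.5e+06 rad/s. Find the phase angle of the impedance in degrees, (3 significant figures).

X_L = ωL = 645 Ω
X_C = 1/(ωC) = 1120 Ω
Parallel: admittances add. Y = 1/R + 1/(jωL) + jωC
Y = (0.00109 − j0.000655) S
|Y| = 0.00127 S → |Z| = 1/|Y| = 788 Ω, ∠Z = −∠Y = 31.1°

31.1°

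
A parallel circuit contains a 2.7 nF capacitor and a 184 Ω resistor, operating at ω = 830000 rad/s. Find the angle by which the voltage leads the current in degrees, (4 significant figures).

X_C = 1/(ωC) = 446.2 Ω
Parallel: admittances add. Y = 1/R + jωC
Y = (0.005435 + j0.002241) S
|Y| = 0.005879 S → |Z| = 1/|Y| = 170.1 Ω, ∠Z = −∠Y = -22.41°

-22.41°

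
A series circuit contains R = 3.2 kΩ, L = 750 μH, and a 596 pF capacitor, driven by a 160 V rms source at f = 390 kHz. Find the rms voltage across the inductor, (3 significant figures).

ω = 2πf = 2.45e+06 rad/s
X_L = ωL = 1840 Ω
X_C = 1/(ωC) = 685 Ω
Net reactance X = X_L − X_C = 1150 Ω
Z = 3200 + j1150 Ω
|Z| = √(3200² + 1150²) = 3400 Ω
I = V/|Z| = 47.0 mA
V_L = I·|Z_L| = 0.0470 × 1840 = 86.5 V

86.5 V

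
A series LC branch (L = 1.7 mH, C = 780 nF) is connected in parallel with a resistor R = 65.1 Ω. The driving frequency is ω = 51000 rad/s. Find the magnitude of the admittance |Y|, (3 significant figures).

22.4 mS

X_L = ωL = 86.7 Ω
X_C = 1/(ωC) = 25.1 Ω
Branch 1: Z₁ = R = 65.1 Ω
Branch 2 (series LC): Z₂ = j(X_L − X_C) = j61.6 Ω
Parallel: Z = Z₁Z₂/(Z₁+Z₂), |Z| = 44.7 Ω, ∠Z = 46.6°
|Y| = 1/|Z| = 22.4 mS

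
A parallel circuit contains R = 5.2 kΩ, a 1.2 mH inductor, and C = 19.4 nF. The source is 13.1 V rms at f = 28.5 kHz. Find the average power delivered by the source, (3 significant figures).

33.0 mW

ω = 2πf = 179100 rad/s
X_L = ωL = 215 Ω
X_C = 1/(ωC) = 288 Ω
Parallel: admittances add. Y = 1/R + 1/(jωL) + jωC
Y = (0.000192 − j0.00118) S
|Y| = 0.00120 S → |Z| = 1/|Y| = 837 Ω, ∠Z = −∠Y = 80.7°
I = V/|Z| = 15.7 mA
P = VI cos φ = 13.1 × 0.0157 × cos(80.7°) = 33.0 mW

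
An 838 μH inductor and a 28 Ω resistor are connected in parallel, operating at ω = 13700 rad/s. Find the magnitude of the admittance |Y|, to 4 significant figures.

X_L = ωL = 11.48 Ω
Parallel: admittances add. Y = 1/R + 1/(jωL)
Y = (0.03571 − j0.08710) S
|Y| = 0.09414 S → |Z| = 1/|Y| = 10.62 Ω, ∠Z = −∠Y = 67.71°

94.14 mS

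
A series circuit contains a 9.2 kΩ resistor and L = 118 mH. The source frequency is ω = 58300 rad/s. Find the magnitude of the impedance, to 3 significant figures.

X_L = ωL = 6880 Ω
Z = 9200 + j6880 Ω
|Z| = √(9200² + 6880²) = 11500 Ω

11500 Ω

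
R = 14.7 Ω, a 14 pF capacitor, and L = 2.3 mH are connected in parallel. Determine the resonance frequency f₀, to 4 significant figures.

886.9 kHz

ω₀ = 1/√(LC) = 1/√(0.0023 × 1.4e-11) = 5.573e+06 rad/s
f₀ = ω₀/(2π) = 886.9 kHz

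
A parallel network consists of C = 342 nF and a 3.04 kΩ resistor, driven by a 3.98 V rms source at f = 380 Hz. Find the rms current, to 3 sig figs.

3.50 mA

ω = 2πf = 2388 rad/s
X_C = 1/(ωC) = 1220 Ω
Parallel: admittances add. Y = 1/R + jωC
Y = (0.000329 + j0.000817) S
|Y| = 0.000880 S → |Z| = 1/|Y| = 1140 Ω, ∠Z = −∠Y = -68.1°
I = V/|Z| = 3.98/1140 = 3.50 mA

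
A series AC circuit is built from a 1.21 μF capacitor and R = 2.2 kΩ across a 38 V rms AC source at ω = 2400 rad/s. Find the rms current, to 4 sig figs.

X_C = 1/(ωC) = 344.4 Ω
Z = 2200 − j344.4 Ω
|Z| = √(2200² + 344.4²) = 2227 Ω
I = V/|Z| = 38/2227 = 17.06 mA

17.06 mA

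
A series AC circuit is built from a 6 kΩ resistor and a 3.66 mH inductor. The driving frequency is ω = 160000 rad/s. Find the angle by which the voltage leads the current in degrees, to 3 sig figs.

X_L = ωL = 586 Ω
Z = 6000 + j586 Ω
|Z| = √(6000² + 586²) = 6030 Ω
∠Z = arctan(586/6000) = 5.57°

5.57°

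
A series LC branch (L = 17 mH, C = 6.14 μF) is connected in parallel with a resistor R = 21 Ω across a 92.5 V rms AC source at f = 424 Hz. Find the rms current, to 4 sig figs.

7.313 A

ω = 2πf = 2664 rad/s
X_L = ωL = 45.29 Ω
X_C = 1/(ωC) = 61.13 Ω
Branch 1: Z₁ = R = 21.00 Ω
Branch 2 (series LC): Z₂ = j(X_L − X_C) = −j15.85 Ω
Parallel: Z = Z₁Z₂/(Z₁+Z₂), |Z| = 12.65 Ω, ∠Z = -52.96°
I = V/|Z| = 92.5/12.65 = 7.313 A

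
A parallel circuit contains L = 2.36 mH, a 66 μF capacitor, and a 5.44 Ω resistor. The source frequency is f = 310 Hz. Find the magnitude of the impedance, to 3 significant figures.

4.90 Ω

ω = 2πf = 1948 rad/s
X_L = ωL = 4.60 Ω
X_C = 1/(ωC) = 7.78 Ω
Parallel: admittances add. Y = 1/R + 1/(jωL) + jωC
Y = (0.184 − j0.0890) S
|Y| = 0.204 S → |Z| = 1/|Y| = 4.90 Ω, ∠Z = −∠Y = 25.8°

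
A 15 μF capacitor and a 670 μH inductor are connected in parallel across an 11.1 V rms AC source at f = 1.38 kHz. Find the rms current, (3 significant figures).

467 mA

ω = 2πf = 8671 rad/s
X_L = ωL = 5.81 Ω
X_C = 1/(ωC) = 7.69 Ω
Parallel: admittances add. Y = 1/(jωL) + jωC
Y = (0 − j0.0421) S
|Y| = 0.0421 S → |Z| = 1/|Y| = 23.8 Ω, ∠Z = −∠Y = 90.0°
I = V/|Z| = 11.1/23.8 = 467 mA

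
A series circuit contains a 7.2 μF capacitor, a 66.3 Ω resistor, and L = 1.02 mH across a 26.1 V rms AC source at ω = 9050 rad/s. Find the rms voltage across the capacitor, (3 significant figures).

6.02 V

X_L = ωL = 9.23 Ω
X_C = 1/(ωC) = 15.3 Ω
Net reactance X = X_L − X_C = -6.12 Ω
Z = 66.3 − j6.12 Ω
|Z| = √(66.3² + 6.12²) = 66.6 Ω
I = V/|Z| = 392 mA
V_C = I·|Z_C| = 0.392 × 15.3 = 6.02 V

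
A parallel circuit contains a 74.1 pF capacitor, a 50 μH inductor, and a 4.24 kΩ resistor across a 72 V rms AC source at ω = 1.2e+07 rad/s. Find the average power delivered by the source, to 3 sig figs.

X_L = ωL = 600 Ω
X_C = 1/(ωC) = 1120 Ω
Parallel: admittances add. Y = 1/R + 1/(jωL) + jωC
Y = (0.000236 − j0.000777) S
|Y| = 0.000812 S → |Z| = 1/|Y| = 1230 Ω, ∠Z = −∠Y = 73.1°
I = V/|Z| = 58.5 mA
P = VI cos φ = 72 × 0.0585 × cos(73.1°) = 1.22 W

1.22 W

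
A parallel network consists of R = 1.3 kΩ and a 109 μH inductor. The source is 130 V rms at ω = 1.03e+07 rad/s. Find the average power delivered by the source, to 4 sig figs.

X_L = ωL = 1123 Ω
Parallel: admittances add. Y = 1/R + 1/(jωL)
Y = (0.0007692 − j0.0008907) S
|Y| = 0.001177 S → |Z| = 1/|Y| = 849.7 Ω, ∠Z = −∠Y = 49.19°
I = V/|Z| = 153.0 mA
P = VI cos φ = 130 × 0.1530 × cos(49.19°) = 13.00 W

13.00 W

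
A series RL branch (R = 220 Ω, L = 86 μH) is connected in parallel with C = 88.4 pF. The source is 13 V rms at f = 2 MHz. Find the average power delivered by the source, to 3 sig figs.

ω = 2πf = 1.257e+07 rad/s
X_L = ωL = 1080 Ω
X_C = 1/(ωC) = 900 Ω
Branch 1 (R+jX_L): Z₁ = 220 + j1080 Ω, |Z₁| = 1100 Ω
Branch 2 (−jX_C): Z₂ = −j900 Ω
Parallel: Z = Z₁Z₂/(Z₁+Z₂), |Z| = 3490 Ω, ∠Z = -50.9°
I = V/|Z| = 3.73 mA
P = VI cos φ = 13 × 0.00373 × cos(-50.9°) = 30.6 mW

30.6 mW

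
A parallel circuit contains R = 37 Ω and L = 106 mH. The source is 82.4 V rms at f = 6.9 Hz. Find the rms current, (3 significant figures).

ω = 2πf = 43.35 rad/s
X_L = ωL = 4.60 Ω
Parallel: admittances add. Y = 1/R + 1/(jωL)
Y = (0.0270 − j0.218) S
|Y| = 0.219 S → |Z| = 1/|Y| = 4.56 Ω, ∠Z = −∠Y = 82.9°
I = V/|Z| = 82.4/4.56 = 18.1 A

18.1 A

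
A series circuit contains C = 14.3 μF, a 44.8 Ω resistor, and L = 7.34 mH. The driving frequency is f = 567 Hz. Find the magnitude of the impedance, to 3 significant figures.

ω = 2πf = 3563 rad/s
X_L = ωL = 26.1 Ω
X_C = 1/(ωC) = 19.6 Ω
Net reactance X = X_L − X_C = 6.52 Ω
Z = 44.8 + j6.52 Ω
|Z| = √(44.8² + 6.52²) = 45.3 Ω

45.3 Ω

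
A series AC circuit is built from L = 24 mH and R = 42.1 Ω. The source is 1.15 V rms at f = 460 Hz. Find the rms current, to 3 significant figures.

ω = 2πf = 2890 rad/s
X_L = ωL = 69.4 Ω
Z = 42.1 + j69.4 Ω
|Z| = √(42.1² + 69.4²) = 81.1 Ω
I = V/|Z| = 1.15/81.1 = 14.2 mA

14.2 mA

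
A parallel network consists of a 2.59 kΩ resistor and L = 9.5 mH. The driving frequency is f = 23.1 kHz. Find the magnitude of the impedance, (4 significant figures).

1217 Ω

ω = 2πf = 145100 rad/s
X_L = ωL = 1379 Ω
Parallel: admittances add. Y = 1/R + 1/(jωL)
Y = (0.0003861 − j0.0007252) S
|Y| = 0.0008216 S → |Z| = 1/|Y| = 1217 Ω, ∠Z = −∠Y = 61.97°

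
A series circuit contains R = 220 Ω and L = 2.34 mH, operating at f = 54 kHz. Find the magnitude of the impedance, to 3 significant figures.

824 Ω

ω = 2πf = 339300 rad/s
X_L = ωL = 794 Ω
Z = 220 + j794 Ω
|Z| = √(220² + 794²) = 824 Ω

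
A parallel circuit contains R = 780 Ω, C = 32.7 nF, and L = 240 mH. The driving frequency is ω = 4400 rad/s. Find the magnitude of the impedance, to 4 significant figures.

X_L = ωL = 1056 Ω
X_C = 1/(ωC) = 6950 Ω
Parallel: admittances add. Y = 1/R + 1/(jωL) + jωC
Y = (0.001282 − j0.0008031) S
|Y| = 0.001513 S → |Z| = 1/|Y| = 661.0 Ω, ∠Z = −∠Y = 32.06°

661.0 Ω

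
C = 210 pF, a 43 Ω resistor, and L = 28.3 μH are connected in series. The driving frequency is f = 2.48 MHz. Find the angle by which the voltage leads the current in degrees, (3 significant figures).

72.4°

ω = 2πf = 1.558e+07 rad/s
X_L = ωL = 441 Ω
X_C = 1/(ωC) = 306 Ω
Net reactance X = X_L − X_C = 135 Ω
Z = 43.0 + j135 Ω
|Z| = √(43.0² + 135²) = 142 Ω
∠Z = arctan(135/43.0) = 72.4°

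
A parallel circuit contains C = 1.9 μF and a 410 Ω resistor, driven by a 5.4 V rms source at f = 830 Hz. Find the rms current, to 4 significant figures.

55.10 mA

ω = 2πf = 5215 rad/s
X_C = 1/(ωC) = 100.9 Ω
Parallel: admittances add. Y = 1/R + jωC
Y = (0.002439 + j0.009909) S
|Y| = 0.01020 S → |Z| = 1/|Y| = 98.00 Ω, ∠Z = −∠Y = -76.17°
I = V/|Z| = 5.4/98.00 = 55.10 mA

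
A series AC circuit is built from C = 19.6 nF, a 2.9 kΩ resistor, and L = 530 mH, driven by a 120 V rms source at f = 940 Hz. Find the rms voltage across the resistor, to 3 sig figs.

ω = 2πf = 5906 rad/s
X_L = ωL = 3130 Ω
X_C = 1/(ωC) = 8640 Ω
Net reactance X = X_L − X_C = -5510 Ω
Z = 2900 − j5510 Ω
|Z| = √(2900² + 5510²) = 6220 Ω
I = V/|Z| = 19.3 mA
V_R = I·|Z_R| = 0.0193 × 2900 = 55.9 V

55.9 V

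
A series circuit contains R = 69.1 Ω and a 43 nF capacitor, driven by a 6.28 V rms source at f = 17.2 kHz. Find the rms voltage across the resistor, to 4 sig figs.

ω = 2πf = 108100 rad/s
X_C = 1/(ωC) = 215.2 Ω
Z = 69.10 − j215.2 Ω
|Z| = √(69.10² + 215.2²) = 226.0 Ω
I = V/|Z| = 27.79 mA
V_R = I·|Z_R| = 0.02779 × 69.10 = 1.920 V

1.920 V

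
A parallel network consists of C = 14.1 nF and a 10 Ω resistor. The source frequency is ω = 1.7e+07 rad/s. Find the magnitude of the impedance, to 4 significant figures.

X_C = 1/(ωC) = 4.172 Ω
Parallel: admittances add. Y = 1/R + jωC
Y = (0.1000 + j0.2397) S
|Y| = 0.2597 S → |Z| = 1/|Y| = 3.850 Ω, ∠Z = −∠Y = -67.35°

3.850 Ω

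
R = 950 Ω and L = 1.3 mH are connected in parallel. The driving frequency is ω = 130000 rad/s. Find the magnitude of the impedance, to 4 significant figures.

166.4 Ω

X_L = ωL = 169.0 Ω
Parallel: admittances add. Y = 1/R + 1/(jωL)
Y = (0.001053 − j0.005917) S
|Y| = 0.006010 S → |Z| = 1/|Y| = 166.4 Ω, ∠Z = −∠Y = 79.91°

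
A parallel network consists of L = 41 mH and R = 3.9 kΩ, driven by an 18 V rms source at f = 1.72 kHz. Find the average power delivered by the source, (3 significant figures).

ω = 2πf = 10810 rad/s
X_L = ωL = 443 Ω
Parallel: admittances add. Y = 1/R + 1/(jωL)
Y = (0.000256 − j0.00226) S
|Y| = 0.00227 S → |Z| = 1/|Y| = 440 Ω, ∠Z = −∠Y = 83.5°
I = V/|Z| = 40.9 mA
P = VI cos φ = 18 × 0.0409 × cos(83.5°) = 83.1 mW

83.1 mW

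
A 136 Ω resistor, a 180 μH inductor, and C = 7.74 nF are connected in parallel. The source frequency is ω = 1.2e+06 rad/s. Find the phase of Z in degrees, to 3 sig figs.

X_L = ωL = 216 Ω
X_C = 1/(ωC) = 108 Ω
Parallel: admittances add. Y = 1/R + 1/(jωL) + jωC
Y = (0.00735 + j0.00466) S
|Y| = 0.00870 S → |Z| = 1/|Y| = 115 Ω, ∠Z = −∠Y = -32.4°

-32.4°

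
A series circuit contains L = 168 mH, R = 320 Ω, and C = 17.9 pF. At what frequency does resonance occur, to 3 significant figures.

ω₀ = 1/√(LC) = 1/√(0.168 × 1.79e-11) = 576700 rad/s
f₀ = ω₀/(2π) = 91.8 kHz

91.8 kHz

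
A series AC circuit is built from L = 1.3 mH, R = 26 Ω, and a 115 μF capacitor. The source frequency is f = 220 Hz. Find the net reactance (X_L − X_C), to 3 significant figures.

-4.49 Ω

ω = 2πf = 1382 rad/s
X_L = ωL = 1.80 Ω
X_C = 1/(ωC) = 6.29 Ω
X = 1.80 − 6.29 = -4.49 Ω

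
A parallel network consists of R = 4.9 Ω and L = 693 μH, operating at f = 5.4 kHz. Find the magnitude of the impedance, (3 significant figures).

4.80 Ω

ω = 2πf = 33930 rad/s
X_L = ωL = 23.5 Ω
Parallel: admittances add. Y = 1/R + 1/(jωL)
Y = (0.204 − j0.0425) S
|Y| = 0.208 S → |Z| = 1/|Y| = 4.80 Ω, ∠Z = −∠Y = 11.8°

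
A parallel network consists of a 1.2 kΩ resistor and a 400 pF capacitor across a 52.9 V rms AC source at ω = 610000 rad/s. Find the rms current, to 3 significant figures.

X_C = 1/(ωC) = 4100 Ω
Parallel: admittances add. Y = 1/R + jωC
Y = (0.000833 + j0.000244) S
|Y| = 0.000868 S → |Z| = 1/|Y| = 1150 Ω, ∠Z = −∠Y = -16.3°
I = V/|Z| = 52.9/1150 = 45.9 mA

45.9 mA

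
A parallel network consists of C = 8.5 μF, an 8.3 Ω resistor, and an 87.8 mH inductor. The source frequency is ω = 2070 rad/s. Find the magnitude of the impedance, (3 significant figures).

8.26 Ω

X_L = ωL = 182 Ω
X_C = 1/(ωC) = 56.8 Ω
Parallel: admittances add. Y = 1/R + 1/(jωL) + jωC
Y = (0.120 + j0.0121) S
|Y| = 0.121 S → |Z| = 1/|Y| = 8.26 Ω, ∠Z = −∠Y = -5.73°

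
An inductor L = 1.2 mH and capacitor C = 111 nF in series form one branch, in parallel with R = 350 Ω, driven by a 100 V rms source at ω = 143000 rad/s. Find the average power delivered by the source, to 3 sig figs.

28.6 W

X_L = ωL = 172 Ω
X_C = 1/(ωC) = 63.0 Ω
Branch 1: Z₁ = R = 350 Ω
Branch 2 (series LC): Z₂ = j(X_L − X_C) = j109 Ω
Parallel: Z = Z₁Z₂/(Z₁+Z₂), |Z| = 104 Ω, ∠Z = 72.8°
I = V/|Z| = 964 mA
P = VI cos φ = 100 × 0.964 × cos(72.8°) = 28.6 W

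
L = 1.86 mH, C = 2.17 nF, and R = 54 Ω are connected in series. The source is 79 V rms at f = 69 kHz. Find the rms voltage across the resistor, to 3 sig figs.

ω = 2πf = 433500 rad/s
X_L = ωL = 806 Ω
X_C = 1/(ωC) = 1060 Ω
Net reactance X = X_L − X_C = -257 Ω
Z = 54.0 − j257 Ω
|Z| = √(54.0² + 257²) = 262 Ω
I = V/|Z| = 301 mA
V_R = I·|Z_R| = 0.301 × 54.0 = 16.3 V

16.3 V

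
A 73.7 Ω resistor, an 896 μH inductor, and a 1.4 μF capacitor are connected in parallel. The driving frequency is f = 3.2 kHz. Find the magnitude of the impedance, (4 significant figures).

ω = 2πf = 20110 rad/s
X_L = ωL = 18.02 Ω
X_C = 1/(ωC) = 35.53 Ω
Parallel: admittances add. Y = 1/R + 1/(jωL) + jωC
Y = (0.01357 − j0.02736) S
|Y| = 0.03054 S → |Z| = 1/|Y| = 32.74 Ω, ∠Z = −∠Y = 63.62°

32.74 Ω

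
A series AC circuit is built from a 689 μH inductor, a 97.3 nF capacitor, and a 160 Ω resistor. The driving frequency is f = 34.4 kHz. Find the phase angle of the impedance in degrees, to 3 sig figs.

ω = 2πf = 216100 rad/s
X_L = ωL = 149 Ω
X_C = 1/(ωC) = 47.5 Ω
Net reactance X = X_L − X_C = 101 Ω
Z = 160 + j101 Ω
|Z| = √(160² + 101²) = 189 Ω
∠Z = arctan(101/160) = 32.4°

32.4°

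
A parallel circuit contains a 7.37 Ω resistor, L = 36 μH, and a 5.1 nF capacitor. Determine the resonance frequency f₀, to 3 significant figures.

ω₀ = 1/√(LC) = 1/√(3.6e-05 × 5.1e-09) = 2.334e+06 rad/s
f₀ = ω₀/(2π) = 371 kHz

371 kHz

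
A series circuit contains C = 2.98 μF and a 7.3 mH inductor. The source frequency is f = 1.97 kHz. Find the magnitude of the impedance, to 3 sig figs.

ω = 2πf = 12380 rad/s
X_L = ωL = 90.4 Ω
X_C = 1/(ωC) = 27.1 Ω
Net reactance X = X_L − X_C = 63.2 Ω
Z = j63.2 Ω
|Z| = √(0² + 63.2²) = 63.2 Ω

63.2 Ω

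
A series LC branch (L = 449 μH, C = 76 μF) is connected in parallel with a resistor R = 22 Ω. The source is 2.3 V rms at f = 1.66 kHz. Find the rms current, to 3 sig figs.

680 mA

ω = 2πf = 10430 rad/s
X_L = ωL = 4.68 Ω
X_C = 1/(ωC) = 1.26 Ω
Branch 1: Z₁ = R = 22.0 Ω
Branch 2 (series LC): Z₂ = j(X_L − X_C) = j3.42 Ω
Parallel: Z = Z₁Z₂/(Z₁+Z₂), |Z| = 3.38 Ω, ∠Z = 81.2°
I = V/|Z| = 2.3/3.38 = 680 mA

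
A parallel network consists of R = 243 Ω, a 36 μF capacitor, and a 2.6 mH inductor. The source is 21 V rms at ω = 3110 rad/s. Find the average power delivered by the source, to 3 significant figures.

1.81 W

X_L = ωL = 8.09 Ω
X_C = 1/(ωC) = 8.93 Ω
Parallel: admittances add. Y = 1/R + 1/(jωL) + jωC
Y = (0.00412 − j0.0117) S
|Y| = 0.0124 S → |Z| = 1/|Y| = 80.6 Ω, ∠Z = −∠Y = 70.6°
I = V/|Z| = 261 mA
P = VI cos φ = 21 × 0.261 × cos(70.6°) = 1.81 W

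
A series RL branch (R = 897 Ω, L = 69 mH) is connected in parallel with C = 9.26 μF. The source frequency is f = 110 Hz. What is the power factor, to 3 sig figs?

0.173

ω = 2πf = 691.2 rad/s
X_L = ωL = 47.7 Ω
X_C = 1/(ωC) = 156 Ω
Branch 1 (R+jX_L): Z₁ = 897 + j47.7 Ω, |Z₁| = 898 Ω
Branch 2 (−jX_C): Z₂ = −j156 Ω
Parallel: Z = Z₁Z₂/(Z₁+Z₂), |Z| = 155 Ω, ∠Z = -80.1°
cos φ = cos(-80.1°) = 0.173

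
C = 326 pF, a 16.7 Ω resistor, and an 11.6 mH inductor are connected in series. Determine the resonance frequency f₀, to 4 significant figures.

81.84 kHz

ω₀ = 1/√(LC) = 1/√(0.0116 × 3.26e-10) = 514200 rad/s
f₀ = ω₀/(2π) = 81.84 kHz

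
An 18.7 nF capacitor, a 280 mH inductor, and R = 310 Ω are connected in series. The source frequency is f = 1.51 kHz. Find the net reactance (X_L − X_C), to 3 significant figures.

ω = 2πf = 9488 rad/s
X_L = ωL = 2660 Ω
X_C = 1/(ωC) = 5640 Ω
X = 2660 − 5640 = -2980 Ω

-2980 Ω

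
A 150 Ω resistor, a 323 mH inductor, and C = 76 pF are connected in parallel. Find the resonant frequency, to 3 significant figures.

ω₀ = 1/√(LC) = 1/√(0.323 × 7.6e-11) = 201800 rad/s
f₀ = ω₀/(2π) = 32.1 kHz

32.1 kHz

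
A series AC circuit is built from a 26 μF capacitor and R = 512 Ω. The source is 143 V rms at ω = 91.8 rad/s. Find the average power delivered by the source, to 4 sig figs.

X_C = 1/(ωC) = 419.0 Ω
Z = 512.0 − j419.0 Ω
|Z| = √(512.0² + 419.0²) = 661.6 Ω
∠Z = arctan(-419.0/512.0) = -39.29°
I = V/|Z| = 216.2 mA
P = VI cos φ = 143 × 0.2162 × cos(-39.29°) = 23.92 W

23.92 W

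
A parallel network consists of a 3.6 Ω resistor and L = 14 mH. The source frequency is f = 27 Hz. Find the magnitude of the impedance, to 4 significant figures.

ω = 2πf = 169.6 rad/s
X_L = ωL = 2.375 Ω
Parallel: admittances add. Y = 1/R + 1/(jωL)
Y = (0.2778 − j0.4210) S
|Y| = 0.5044 S → |Z| = 1/|Y| = 1.982 Ω, ∠Z = −∠Y = 56.59°

1.982 Ω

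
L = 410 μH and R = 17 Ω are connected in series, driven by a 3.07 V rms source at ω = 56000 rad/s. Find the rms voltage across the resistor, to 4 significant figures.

1.827 V

X_L = ωL = 22.96 Ω
Z = 17.00 + j22.96 Ω
|Z| = √(17.00² + 22.96²) = 28.57 Ω
I = V/|Z| = 107.5 mA
V_R = I·|Z_R| = 0.1075 × 17.00 = 1.827 V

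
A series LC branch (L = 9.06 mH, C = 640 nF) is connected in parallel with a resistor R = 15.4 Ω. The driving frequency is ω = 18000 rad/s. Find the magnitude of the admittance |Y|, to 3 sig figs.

X_L = ωL = 163 Ω
X_C = 1/(ωC) = 86.8 Ω
Branch 1: Z₁ = R = 15.4 Ω
Branch 2 (series LC): Z₂ = j(X_L − X_C) = j76.3 Ω
Parallel: Z = Z₁Z₂/(Z₁+Z₂), |Z| = 15.1 Ω, ∠Z = 11.4°
|Y| = 1/|Z| = 66.2 mS

66.2 mS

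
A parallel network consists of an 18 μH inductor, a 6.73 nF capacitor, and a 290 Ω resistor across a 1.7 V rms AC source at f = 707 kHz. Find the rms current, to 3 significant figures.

30.1 mA

ω = 2πf = 4.442e+06 rad/s
X_L = ωL = 80.0 Ω
X_C = 1/(ωC) = 33.4 Ω
Parallel: admittances add. Y = 1/R + 1/(jωL) + jωC
Y = (0.00345 + j0.0174) S
|Y| = 0.0177 S → |Z| = 1/|Y| = 56.4 Ω, ∠Z = −∠Y = -78.8°
I = V/|Z| = 1.7/56.4 = 30.1 mA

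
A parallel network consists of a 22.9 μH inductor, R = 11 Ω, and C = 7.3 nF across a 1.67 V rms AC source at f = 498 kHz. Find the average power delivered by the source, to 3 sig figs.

254 mW

ω = 2πf = 3.129e+06 rad/s
X_L = ωL = 71.7 Ω
X_C = 1/(ωC) = 43.8 Ω
Parallel: admittances add. Y = 1/R + 1/(jωL) + jωC
Y = (0.0909 + j0.00889) S
|Y| = 0.0913 S → |Z| = 1/|Y| = 10.9 Ω, ∠Z = −∠Y = -5.58°
I = V/|Z| = 153 mA
P = VI cos φ = 1.67 × 0.153 × cos(-5.58°) = 254 mW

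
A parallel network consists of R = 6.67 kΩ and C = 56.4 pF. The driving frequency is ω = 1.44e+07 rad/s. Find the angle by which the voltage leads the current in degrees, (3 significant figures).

X_C = 1/(ωC) = 1230 Ω
Parallel: admittances add. Y = 1/R + jωC
Y = (0.000150 + j0.000812) S
|Y| = 0.000826 S → |Z| = 1/|Y| = 1210 Ω, ∠Z = −∠Y = -79.5°

-79.5°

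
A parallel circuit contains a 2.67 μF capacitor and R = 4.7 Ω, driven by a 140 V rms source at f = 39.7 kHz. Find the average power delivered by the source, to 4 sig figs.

ω = 2πf = 249400 rad/s
X_C = 1/(ωC) = 1.501 Ω
Parallel: admittances add. Y = 1/R + jωC
Y = (0.2128 + j0.6660) S
|Y| = 0.6992 S → |Z| = 1/|Y| = 1.430 Ω, ∠Z = −∠Y = -72.28°
I = V/|Z| = 97.88 A
P = VI cos φ = 140 × 97.88 × cos(-72.28°) = 4.170 kW

4.170 kW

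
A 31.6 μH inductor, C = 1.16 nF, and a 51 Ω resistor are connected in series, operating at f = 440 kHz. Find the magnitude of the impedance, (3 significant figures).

ω = 2πf = 2.765e+06 rad/s
X_L = ωL = 87.4 Ω
X_C = 1/(ωC) = 312 Ω
Net reactance X = X_L − X_C = -224 Ω
Z = 51.0 − j224 Ω
|Z| = √(51.0² + 224²) = 230 Ω

230 Ω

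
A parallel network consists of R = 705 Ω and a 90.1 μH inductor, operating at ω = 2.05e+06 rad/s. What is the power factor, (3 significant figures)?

X_L = ωL = 185 Ω
Parallel: admittances add. Y = 1/R + 1/(jωL)
Y = (0.00142 − j0.00541) S
|Y| = 0.00560 S → |Z| = 1/|Y| = 179 Ω, ∠Z = −∠Y = 75.3°
cos φ = cos(75.3°) = 0.253

0.253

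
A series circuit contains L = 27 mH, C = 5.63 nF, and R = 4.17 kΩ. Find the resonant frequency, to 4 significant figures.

12.91 kHz

ω₀ = 1/√(LC) = 1/√(0.027 × 5.63e-09) = 81110 rad/s
f₀ = ω₀/(2π) = 12.91 kHz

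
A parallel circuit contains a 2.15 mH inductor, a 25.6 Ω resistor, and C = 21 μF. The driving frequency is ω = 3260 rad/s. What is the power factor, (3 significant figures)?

0.466

X_L = ωL = 7.01 Ω
X_C = 1/(ωC) = 14.6 Ω
Parallel: admittances add. Y = 1/R + 1/(jωL) + jωC
Y = (0.0391 − j0.0742) S
|Y| = 0.0839 S → |Z| = 1/|Y| = 11.9 Ω, ∠Z = −∠Y = 62.2°
cos φ = cos(62.2°) = 0.466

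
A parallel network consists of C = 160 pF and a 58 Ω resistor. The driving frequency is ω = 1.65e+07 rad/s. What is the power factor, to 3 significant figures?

0.988

X_C = 1/(ωC) = 379 Ω
Parallel: admittances add. Y = 1/R + jωC
Y = (0.0172 + j0.00264) S
|Y| = 0.0174 S → |Z| = 1/|Y| = 57.3 Ω, ∠Z = −∠Y = -8.71°
cos φ = cos(-8.71°) = 0.988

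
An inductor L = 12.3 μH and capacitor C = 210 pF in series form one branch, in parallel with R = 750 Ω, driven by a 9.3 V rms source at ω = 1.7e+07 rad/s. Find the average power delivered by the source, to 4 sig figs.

115.3 mW

X_L = ωL = 209.1 Ω
X_C = 1/(ωC) = 280.1 Ω
Branch 1: Z₁ = R = 750.0 Ω
Branch 2 (series LC): Z₂ = j(X_L − X_C) = −j71.01 Ω
Parallel: Z = Z₁Z₂/(Z₁+Z₂), |Z| = 70.70 Ω, ∠Z = -84.59°
I = V/|Z| = 131.5 mA
P = VI cos φ = 9.3 × 0.1315 × cos(-84.59°) = 115.3 mW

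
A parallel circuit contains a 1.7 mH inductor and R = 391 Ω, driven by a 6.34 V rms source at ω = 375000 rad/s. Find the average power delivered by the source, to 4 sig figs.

102.8 mW

X_L = ωL = 637.5 Ω
Parallel: admittances add. Y = 1/R + 1/(jωL)
Y = (0.002558 − j0.001569) S
|Y| = 0.003000 S → |Z| = 1/|Y| = 333.3 Ω, ∠Z = −∠Y = 31.52°
I = V/|Z| = 19.02 mA
P = VI cos φ = 6.34 × 0.01902 × cos(31.52°) = 102.8 mW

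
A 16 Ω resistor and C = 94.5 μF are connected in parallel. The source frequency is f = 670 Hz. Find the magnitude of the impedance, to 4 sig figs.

ω = 2πf = 4210 rad/s
X_C = 1/(ωC) = 2.514 Ω
Parallel: admittances add. Y = 1/R + jωC
Y = (0.06250 + j0.3978) S
|Y| = 0.4027 S → |Z| = 1/|Y| = 2.483 Ω, ∠Z = −∠Y = -81.07°

2.483 Ω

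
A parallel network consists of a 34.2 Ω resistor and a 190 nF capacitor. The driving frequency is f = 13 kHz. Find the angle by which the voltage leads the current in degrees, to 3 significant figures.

-28.0°

ω = 2πf = 81680 rad/s
X_C = 1/(ωC) = 64.4 Ω
Parallel: admittances add. Y = 1/R + jωC
Y = (0.0292 + j0.0155) S
|Y| = 0.0331 S → |Z| = 1/|Y| = 30.2 Ω, ∠Z = −∠Y = -28.0°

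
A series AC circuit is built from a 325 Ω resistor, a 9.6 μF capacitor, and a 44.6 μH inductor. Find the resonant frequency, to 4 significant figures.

ω₀ = 1/√(LC) = 1/√(4.46e-05 × 9.6e-06) = 48330 rad/s
f₀ = ω₀/(2π) = 7.692 kHz

7.692 kHz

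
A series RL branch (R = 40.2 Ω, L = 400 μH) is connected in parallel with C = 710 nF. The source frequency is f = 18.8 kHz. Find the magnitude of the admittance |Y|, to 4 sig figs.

72.35 mS

ω = 2πf = 118100 rad/s
X_L = ωL = 47.25 Ω
X_C = 1/(ωC) = 11.92 Ω
Branch 1 (R+jX_L): Z₁ = 40.20 + j47.25 Ω, |Z₁| = 62.04 Ω
Branch 2 (−jX_C): Z₂ = −j11.92 Ω
Parallel: Z = Z₁Z₂/(Z₁+Z₂), |Z| = 13.82 Ω, ∠Z = -81.70°
|Y| = 1/|Z| = 72.35 mS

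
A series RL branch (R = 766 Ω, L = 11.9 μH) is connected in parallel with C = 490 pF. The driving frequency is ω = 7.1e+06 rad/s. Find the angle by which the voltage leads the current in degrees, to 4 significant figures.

-68.87°

X_L = ωL = 84.49 Ω
X_C = 1/(ωC) = 287.4 Ω
Branch 1 (R+jX_L): Z₁ = 766.0 + j84.49 Ω, |Z₁| = 770.6 Ω
Branch 2 (−jX_C): Z₂ = −j287.4 Ω
Parallel: Z = Z₁Z₂/(Z₁+Z₂), |Z| = 279.5 Ω, ∠Z = -68.87°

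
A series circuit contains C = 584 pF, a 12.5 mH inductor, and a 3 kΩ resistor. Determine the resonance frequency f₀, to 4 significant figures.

ω₀ = 1/√(LC) = 1/√(0.0125 × 5.84e-10) = 370100 rad/s
f₀ = ω₀/(2π) = 58.91 kHz

58.91 kHz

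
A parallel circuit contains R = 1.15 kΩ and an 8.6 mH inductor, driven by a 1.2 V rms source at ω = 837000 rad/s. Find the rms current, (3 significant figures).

X_L = ωL = 7200 Ω
Parallel: admittances add. Y = 1/R + 1/(jωL)
Y = (0.000870 − j0.000139) S
|Y| = 0.000881 S → |Z| = 1/|Y| = 1140 Ω, ∠Z = −∠Y = 9.08°
I = V/|Z| = 1.2/1140 = 1.06 mA

1.06 mA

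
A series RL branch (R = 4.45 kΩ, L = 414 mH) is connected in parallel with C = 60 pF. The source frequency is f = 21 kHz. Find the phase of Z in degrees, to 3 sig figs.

ω = 2πf = 131900 rad/s
X_L = ωL = 54600 Ω
X_C = 1/(ωC) = 126000 Ω
Branch 1 (R+jX_L): Z₁ = 4450 + j54600 Ω, |Z₁| = 54800 Ω
Branch 2 (−jX_C): Z₂ = −j126000 Ω
Parallel: Z = Z₁Z₂/(Z₁+Z₂), |Z| = 96400 Ω, ∠Z = 81.8°

81.8°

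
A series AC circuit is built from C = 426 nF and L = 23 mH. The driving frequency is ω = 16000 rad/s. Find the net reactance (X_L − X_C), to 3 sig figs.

221 Ω

X_L = ωL = 368 Ω
X_C = 1/(ωC) = 147 Ω
X = 368 − 147 = 221 Ω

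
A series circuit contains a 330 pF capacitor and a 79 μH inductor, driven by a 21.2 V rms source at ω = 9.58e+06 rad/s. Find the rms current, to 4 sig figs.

48.13 mA

X_L = ωL = 756.8 Ω
X_C = 1/(ωC) = 316.3 Ω
Net reactance X = X_L − X_C = 440.5 Ω
Z = j440.5 Ω
|Z| = √(0² + 440.5²) = 440.5 Ω
I = V/|Z| = 21.2/440.5 = 48.13 mA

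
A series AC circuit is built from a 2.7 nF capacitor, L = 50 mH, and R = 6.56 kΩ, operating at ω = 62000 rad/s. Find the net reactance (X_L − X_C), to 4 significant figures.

-2874 Ω

X_L = ωL = 3100 Ω
X_C = 1/(ωC) = 5974 Ω
X = 3100 − 5974 = -2874 Ω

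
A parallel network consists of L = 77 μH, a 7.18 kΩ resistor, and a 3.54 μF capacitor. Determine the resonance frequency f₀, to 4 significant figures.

ω₀ = 1/√(LC) = 1/√(7.7e-05 × 3.54e-06) = 60570 rad/s
f₀ = ω₀/(2π) = 9.640 kHz

9.640 kHz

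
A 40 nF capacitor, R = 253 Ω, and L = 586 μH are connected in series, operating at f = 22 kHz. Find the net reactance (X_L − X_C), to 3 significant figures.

ω = 2πf = 138200 rad/s
X_L = ωL = 81.0 Ω
X_C = 1/(ωC) = 181 Ω
X = 81.0 − 181 = -99.9 Ω

-99.9 Ω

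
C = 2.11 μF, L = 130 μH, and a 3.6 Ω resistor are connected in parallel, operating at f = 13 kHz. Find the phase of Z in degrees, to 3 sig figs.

ω = 2πf = 81680 rad/s
X_L = ωL = 10.6 Ω
X_C = 1/(ωC) = 5.80 Ω
Parallel: admittances add. Y = 1/R + 1/(jωL) + jωC
Y = (0.278 + j0.0782) S
|Y| = 0.289 S → |Z| = 1/|Y| = 3.47 Ω, ∠Z = −∠Y = -15.7°

-15.7°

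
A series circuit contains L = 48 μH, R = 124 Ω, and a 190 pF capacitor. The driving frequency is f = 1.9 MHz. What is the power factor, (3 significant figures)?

0.684

ω = 2πf = 1.194e+07 rad/s
X_L = ωL = 573 Ω
X_C = 1/(ωC) = 441 Ω
Net reactance X = X_L − X_C = 132 Ω
Z = 124 + j132 Ω
|Z| = √(124² + 132²) = 181 Ω
∠Z = arctan(132/124) = 46.8°
cos φ = cos(46.8°) = 0.684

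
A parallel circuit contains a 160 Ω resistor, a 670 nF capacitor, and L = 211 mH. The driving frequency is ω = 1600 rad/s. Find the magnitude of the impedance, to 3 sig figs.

X_L = ωL = 338 Ω
X_C = 1/(ωC) = 933 Ω
Parallel: admittances add. Y = 1/R + 1/(jωL) + jωC
Y = (0.00625 − j0.00189) S
|Y| = 0.00653 S → |Z| = 1/|Y| = 153 Ω, ∠Z = −∠Y = 16.8°

153 Ω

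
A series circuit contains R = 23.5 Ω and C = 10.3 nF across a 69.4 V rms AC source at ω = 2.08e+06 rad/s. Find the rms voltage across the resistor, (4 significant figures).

31.21 V

X_C = 1/(ωC) = 46.68 Ω
Z = 23.50 − j46.68 Ω
|Z| = √(23.50² + 46.68²) = 52.26 Ω
I = V/|Z| = 1.328 A
V_R = I·|Z_R| = 1.328 × 23.50 = 31.21 V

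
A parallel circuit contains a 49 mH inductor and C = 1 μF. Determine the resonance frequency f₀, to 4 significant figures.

ω₀ = 1/√(LC) = 1/√(0.049 × 1e-06) = 4518 rad/s
f₀ = ω₀/(2π) = 719.0 Hz

719.0 Hz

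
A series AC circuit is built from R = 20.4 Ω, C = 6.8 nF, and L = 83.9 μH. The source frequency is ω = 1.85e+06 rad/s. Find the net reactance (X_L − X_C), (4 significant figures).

X_L = ωL = 155.2 Ω
X_C = 1/(ωC) = 79.49 Ω
X = 155.2 − 79.49 = 75.72 Ω

75.72 Ω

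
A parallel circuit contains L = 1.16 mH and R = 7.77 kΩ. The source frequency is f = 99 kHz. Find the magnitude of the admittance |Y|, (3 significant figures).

ω = 2πf = 622000 rad/s
X_L = ωL = 722 Ω
Parallel: admittances add. Y = 1/R + 1/(jωL)
Y = (0.000129 − j0.00139) S
|Y| = 0.00139 S → |Z| = 1/|Y| = 718 Ω, ∠Z = −∠Y = 84.7°

1.39 mS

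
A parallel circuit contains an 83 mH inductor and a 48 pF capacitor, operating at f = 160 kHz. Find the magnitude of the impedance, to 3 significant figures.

ω = 2πf = 1.005e+06 rad/s
X_L = ωL = 83400 Ω
X_C = 1/(ωC) = 20700 Ω
Parallel: admittances add. Y = 1/(jωL) + jωC
Y = (0 + j3.63e-05) S
|Y| = 3.63e-05 S → |Z| = 1/|Y| = 27600 Ω, ∠Z = −∠Y = -90.0°

27600 Ω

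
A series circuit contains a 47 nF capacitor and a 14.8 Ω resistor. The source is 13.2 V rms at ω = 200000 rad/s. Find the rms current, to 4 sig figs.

122.9 mA

X_C = 1/(ωC) = 106.4 Ω
Z = 14.80 − j106.4 Ω
|Z| = √(14.80² + 106.4²) = 107.4 Ω
I = V/|Z| = 13.2/107.4 = 122.9 mA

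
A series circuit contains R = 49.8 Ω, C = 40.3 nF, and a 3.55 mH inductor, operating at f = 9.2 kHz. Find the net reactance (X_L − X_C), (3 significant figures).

ω = 2πf = 57810 rad/s
X_L = ωL = 205 Ω
X_C = 1/(ωC) = 429 Ω
X = 205 − 429 = -224 Ω

-224 Ω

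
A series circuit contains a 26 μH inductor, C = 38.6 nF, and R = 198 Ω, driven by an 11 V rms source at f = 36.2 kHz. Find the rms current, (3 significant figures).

ω = 2πf = 227500 rad/s
X_L = ωL = 5.91 Ω
X_C = 1/(ωC) = 114 Ω
Net reactance X = X_L − X_C = -108 Ω
Z = 198 − j108 Ω
|Z| = √(198² + 108²) = 226 Ω
I = V/|Z| = 11/226 = 48.8 mA

48.8 mA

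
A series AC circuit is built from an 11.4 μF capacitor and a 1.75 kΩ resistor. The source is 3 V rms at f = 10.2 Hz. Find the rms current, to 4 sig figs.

1.350 mA

ω = 2πf = 64.09 rad/s
X_C = 1/(ωC) = 1369 Ω
Z = 1750 − j1369 Ω
|Z| = √(1750² + 1369²) = 2222 Ω
I = V/|Z| = 3/2222 = 1.350 mA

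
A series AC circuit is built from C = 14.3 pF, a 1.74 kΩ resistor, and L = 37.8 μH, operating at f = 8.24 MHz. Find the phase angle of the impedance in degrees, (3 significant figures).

19.2°

ω = 2πf = 5.177e+07 rad/s
X_L = ωL = 1960 Ω
X_C = 1/(ωC) = 1350 Ω
Net reactance X = X_L − X_C = 606 Ω
Z = 1740 + j606 Ω
|Z| = √(1740² + 606²) = 1840 Ω
∠Z = arctan(606/1740) = 19.2°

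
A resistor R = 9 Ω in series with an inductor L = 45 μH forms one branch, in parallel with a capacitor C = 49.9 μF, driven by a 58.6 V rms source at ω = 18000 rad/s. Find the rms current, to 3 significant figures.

X_L = ωL = 0.810 Ω
X_C = 1/(ωC) = 1.11 Ω
Branch 1 (R+jX_L): Z₁ = 9.00 + j0.810 Ω, |Z₁| = 9.04 Ω
Branch 2 (−jX_C): Z₂ = −j1.11 Ω
Parallel: Z = Z₁Z₂/(Z₁+Z₂), |Z| = 1.12 Ω, ∠Z = -82.9°
I = V/|Z| = 58.6/1.12 = 52.5 A

52.5 A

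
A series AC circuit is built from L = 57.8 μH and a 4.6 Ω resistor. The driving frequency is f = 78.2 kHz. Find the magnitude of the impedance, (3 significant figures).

28.8 Ω

ω = 2πf = 491300 rad/s
X_L = ωL = 28.4 Ω
Z = 4.60 + j28.4 Ω
|Z| = √(4.60² + 28.4²) = 28.8 Ω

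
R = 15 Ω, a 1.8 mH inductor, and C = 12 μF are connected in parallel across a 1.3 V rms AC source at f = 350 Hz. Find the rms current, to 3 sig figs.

ω = 2πf = 2199 rad/s
X_L = ωL = 3.96 Ω
X_C = 1/(ωC) = 37.9 Ω
Parallel: admittances add. Y = 1/R + 1/(jωL) + jωC
Y = (0.0667 − j0.226) S
|Y| = 0.236 S → |Z| = 1/|Y| = 4.24 Ω, ∠Z = −∠Y = 73.6°
I = V/|Z| = 1.3/4.24 = 307 mA

307 mA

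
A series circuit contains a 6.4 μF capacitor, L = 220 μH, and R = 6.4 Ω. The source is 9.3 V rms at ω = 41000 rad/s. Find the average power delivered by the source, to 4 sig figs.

8.129 W

X_L = ωL = 9.020 Ω
X_C = 1/(ωC) = 3.811 Ω
Net reactance X = X_L − X_C = 5.209 Ω
Z = 6.400 + j5.209 Ω
|Z| = √(6.400² + 5.209²) = 8.252 Ω
∠Z = arctan(5.209/6.400) = 39.14°
I = V/|Z| = 1.127 A
P = VI cos φ = 9.3 × 1.127 × cos(39.14°) = 8.129 W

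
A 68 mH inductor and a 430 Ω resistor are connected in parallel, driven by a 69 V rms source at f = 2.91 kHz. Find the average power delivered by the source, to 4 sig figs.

11.07 W

ω = 2πf = 18280 rad/s
X_L = ωL = 1243 Ω
Parallel: admittances add. Y = 1/R + 1/(jωL)
Y = (0.002326 − j0.0008043) S
|Y| = 0.002461 S → |Z| = 1/|Y| = 406.4 Ω, ∠Z = −∠Y = 19.08°
I = V/|Z| = 169.8 mA
P = VI cos φ = 69 × 0.1698 × cos(19.08°) = 11.07 W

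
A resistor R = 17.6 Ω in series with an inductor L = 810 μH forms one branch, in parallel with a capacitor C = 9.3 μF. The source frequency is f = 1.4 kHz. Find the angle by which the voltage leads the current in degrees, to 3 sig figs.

-51.8°

ω = 2πf = 8796 rad/s
X_L = ωL = 7.13 Ω
X_C = 1/(ωC) = 12.2 Ω
Branch 1 (R+jX_L): Z₁ = 17.6 + j7.13 Ω, |Z₁| = 19.0 Ω
Branch 2 (−jX_C): Z₂ = −j12.2 Ω
Parallel: Z = Z₁Z₂/(Z₁+Z₂), |Z| = 12.7 Ω, ∠Z = -51.8°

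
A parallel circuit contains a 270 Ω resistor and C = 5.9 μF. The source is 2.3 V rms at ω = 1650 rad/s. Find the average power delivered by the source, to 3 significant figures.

X_C = 1/(ωC) = 103 Ω
Parallel: admittances add. Y = 1/R + jωC
Y = (0.00370 + j0.00974) S
|Y| = 0.0104 S → |Z| = 1/|Y| = 96.0 Ω, ∠Z = −∠Y = -69.2°
I = V/|Z| = 24.0 mA
P = VI cos φ = 2.3 × 0.0240 × cos(-69.2°) = 19.6 mW

19.6 mW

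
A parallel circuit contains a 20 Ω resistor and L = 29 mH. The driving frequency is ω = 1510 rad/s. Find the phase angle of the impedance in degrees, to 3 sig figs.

X_L = ωL = 43.8 Ω
Parallel: admittances add. Y = 1/R + 1/(jωL)
Y = (0.0500 − j0.0228) S
|Y| = 0.0550 S → |Z| = 1/|Y| = 18.2 Ω, ∠Z = −∠Y = 24.5°

24.5°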